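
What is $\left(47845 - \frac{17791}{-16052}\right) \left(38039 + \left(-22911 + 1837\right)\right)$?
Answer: $\frac{13029556526415}{16052} \approx 8.1171 \cdot 10^{8}$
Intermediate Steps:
$\left(47845 - \frac{17791}{-16052}\right) \left(38039 + \left(-22911 + 1837\right)\right) = \left(47845 - - \frac{17791}{16052}\right) \left(38039 - 21074\right) = \left(47845 + \frac{17791}{16052}\right) 16965 = \frac{768025731}{16052} \cdot 16965 = \frac{13029556526415}{16052}$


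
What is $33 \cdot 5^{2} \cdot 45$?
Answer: $37125$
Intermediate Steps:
$33 \cdot 5^{2} \cdot 45 = 33 \cdot 25 \cdot 45 = 825 \cdot 45 = 37125$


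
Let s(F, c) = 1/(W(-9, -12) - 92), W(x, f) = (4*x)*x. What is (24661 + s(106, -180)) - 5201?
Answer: 4514721/232 ≈ 19460.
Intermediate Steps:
W(x, f) = 4*x²
s(F, c) = 1/232 (s(F, c) = 1/(4*(-9)² - 92) = 1/(4*81 - 92) = 1/(324 - 92) = 1/232)
(24661 + s(106, -180)) - 5201 = (24661 + 1/232) - 5201 = 5721353/232 - 5201 = 4514721/232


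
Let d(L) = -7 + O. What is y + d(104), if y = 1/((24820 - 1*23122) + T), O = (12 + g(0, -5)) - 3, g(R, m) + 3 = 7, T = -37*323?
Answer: 61517/10253 ≈ 5.9999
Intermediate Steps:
T = -11951
g(R, m) = 4 (g(R, m) = -3 + 7 = 4)
O = 13 (O = (12 + 4) - 3 = 16 - 3 = 13)
y = -1/10253 (y = 1/((24820 - 1*23122) - 11951) = 1/((24820 - 23122) - 11951) = 1/(1698 - 11951) = 1/(-10253) = -1/10253 ≈ -9.7532e-5)
d(L) = 6 (d(L) = -7 + 13 = 6)
y + d(104) = -1/10253 + 6 = 61517/10253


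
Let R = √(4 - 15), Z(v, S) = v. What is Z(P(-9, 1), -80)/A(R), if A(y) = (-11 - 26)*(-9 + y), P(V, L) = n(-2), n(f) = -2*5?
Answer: -45/1702 - 5*I*√11/1702 ≈ -0.026439 - 0.0097433*I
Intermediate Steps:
n(f) = -10
P(V, L) = -10
R = I*√11 (R = √(-11) = I*√11 ≈ 3.3166*I)
A(y) = 333 - 37*y (A(y) = -37*(-9 + y) = 333 - 37*y)
Z(P(-9, 1), -80)/A(R) = -10/(333 - 37*I*√11)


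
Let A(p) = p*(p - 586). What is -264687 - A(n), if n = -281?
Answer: -508314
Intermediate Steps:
A(p) = p*(-586 + p)
-264687 - A(n) = -264687 - (-281)*(-586 - 281) = -264687 - (-281)*(-867) = -264687 - 1*243627 = -264687 - 243627 = -508314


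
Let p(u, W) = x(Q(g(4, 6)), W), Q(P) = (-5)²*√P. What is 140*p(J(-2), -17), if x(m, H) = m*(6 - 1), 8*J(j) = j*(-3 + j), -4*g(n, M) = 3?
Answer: 8750*I*√3 ≈ 15155.0*I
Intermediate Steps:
g(n, M) = -¾ (g(n, M) = -¼*3 = -¾)
Q(P) = 25*√P
J(j) = j*(-3 + j)/8 (J(j) = (j*(-3 + j))/8 = j*(-3 + j)/8)
x(m, H) = 5*m (x(m, H) = m*5 = 5*m)
p(u, W) = 125*I*√3/2 (p(u, W) = 5*(25*√(-¾)) = 5*(25*(I*√3/2)) = 5*(25*I*√3/2) = 125*I*√3/2)
140*p(J(-2), -17) = 140*(125*I*√3/2) = 8750*I*√3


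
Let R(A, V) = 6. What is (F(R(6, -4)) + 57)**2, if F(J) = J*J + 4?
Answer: 9409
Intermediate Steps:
F(J) = 4 + J**2 (F(J) = J**2 + 4 = 4 + J**2)
(F(R(6, -4)) + 57)**2 = ((4 + 6**2) + 57)**2 = ((4 + 36) + 57)**2 = (40 + 57)**2 = 97**2 = 9409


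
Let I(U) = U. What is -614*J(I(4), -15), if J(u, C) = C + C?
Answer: 18420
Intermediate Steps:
J(u, C) = 2*C
-614*J(I(4), -15) = -1228*(-15) = -614*(-30) = 18420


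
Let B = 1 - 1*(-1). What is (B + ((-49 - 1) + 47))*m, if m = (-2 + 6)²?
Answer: -16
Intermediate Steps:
B = 2 (B = 1 + 1 = 2)
m = 16 (m = 4² = 16)
(B + ((-49 - 1) + 47))*m = (2 + ((-49 - 1) + 47))*16 = (2 + (-50 + 47))*16 = (2 - 3)*16 = -1*16 = -16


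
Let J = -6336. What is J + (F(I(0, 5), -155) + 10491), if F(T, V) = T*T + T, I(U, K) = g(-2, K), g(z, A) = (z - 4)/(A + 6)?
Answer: 502725/121 ≈ 4154.8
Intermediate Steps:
g(z, A) = (-4 + z)/(6 + A)
I(U, K) = -6/(6 + K) (I(U, K) = (-4 - 2)/(6 + K) = -6/(6 + K))
F(T, V) = T + T**2 (F(T, V) = T**2 + T = T + T**2)
J + (F(I(0, 5), -155) + 10491) = -6336 + ((-6/(6 + 5))*(1 - 6/(6 + 5)) + 10491) = -6336 + ((-6/11)*(1 - 6/11) + 10491) = -6336 + ((-6*1/11)*(1 - 6*1/11) + 10491) = -6336 + (-6*(1 - 6/11)/11 + 10491) = -6336 + (-6/11*5/11 + 10491) = -6336 + (-30/121 + 10491) = -6336 + 1269381/121 = 502725/121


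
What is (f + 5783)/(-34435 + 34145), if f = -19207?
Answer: 6712/145 ≈ 46.290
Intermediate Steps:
(f + 5783)/(-34435 + 34145) = (-19207 + 5783)/(-34435 + 34145) = -13424/(-290) = -13424*(-1/290) = 6712/145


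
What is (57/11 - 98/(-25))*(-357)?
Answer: -893571/275 ≈ -3249.3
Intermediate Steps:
(57/11 - 98/(-25))*(-357) = (57*(1/11) - 98*(-1/25))*(-357) = (57/11 + 98/25)*(-357) = (2503/275)*(-357) = -893571/275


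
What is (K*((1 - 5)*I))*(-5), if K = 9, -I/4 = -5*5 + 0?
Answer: 18000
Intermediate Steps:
I = 100 (I = -4*(-5*5 + 0) = -4*(-25 + 0) = -4*(-25) = 100)
(K*((1 - 5)*I))*(-5) = (9*((1 - 5)*100))*(-5) = (9*(-4*100))*(-5) = (9*(-400))*(-5) = -3600*(-5) = 18000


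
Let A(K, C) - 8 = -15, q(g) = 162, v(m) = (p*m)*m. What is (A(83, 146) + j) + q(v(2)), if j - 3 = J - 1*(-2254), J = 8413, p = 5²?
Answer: 10825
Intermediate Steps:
p = 25
v(m) = 25*m² (v(m) = (25*m)*m = 25*m²)
A(K, C) = -7 (A(K, C) = 8 - 15 = -7)
j = 10670 (j = 3 + (8413 - 1*(-2254)) = 3 + (8413 + 2254) = 3 + 10667 = 10670)
(A(83, 146) + j) + q(v(2)) = (-7 + 10670) + 162 = 10663 + 162 = 10825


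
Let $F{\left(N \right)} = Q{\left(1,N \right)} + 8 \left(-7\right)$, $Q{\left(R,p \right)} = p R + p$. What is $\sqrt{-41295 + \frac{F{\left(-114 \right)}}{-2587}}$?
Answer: $\frac{i \sqrt{276368902147}}{2587} \approx 203.21 i$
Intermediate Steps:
$Q{\left(R,p \right)} = p + R p$ ($Q{\left(R,p \right)} = R p + p = p + R p$)
$F{\left(N \right)} = -56 + 2 N$ ($F{\left(N \right)} = N \left(1 + 1\right) + 8 \left(-7\right) = N 2 - 56 = 2 N - 56 = -56 + 2 N$)
$\sqrt{-41295 + \frac{F{\left(-114 \right)}}{-2587}} = \sqrt{-41295 + \frac{-56 + 2 \left(-114\right)}{-2587}} = \sqrt{-41295 + \left(-56 - 228\right) \left(- \frac{1}{2587}\right)} = \sqrt{-41295 - - \frac{284}{2587}} = \sqrt{-41295 + \frac{284}{2587}} = \sqrt{- \frac{106829881}{2587}} = \frac{i \sqrt{276368902147}}{2587}$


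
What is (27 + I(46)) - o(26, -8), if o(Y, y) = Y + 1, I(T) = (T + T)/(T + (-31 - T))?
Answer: -92/31 ≈ -2.9677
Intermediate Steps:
I(T) = -2*T/31 (I(T) = (2*T)/(-31) = (2*T)*(-1/31) = -2*T/31)
o(Y, y) = 1 + Y
(27 + I(46)) - o(26, -8) = (27 - 2/31*46) - (1 + 26) = (27 - 92/31) - 1*27 = 745/31 - 27 = -92/31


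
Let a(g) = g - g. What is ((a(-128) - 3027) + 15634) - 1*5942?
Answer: 6665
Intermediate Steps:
a(g) = 0
((a(-128) - 3027) + 15634) - 1*5942 = ((0 - 3027) + 15634) - 1*5942 = (-3027 + 15634) - 5942 = 12607 - 5942 = 6665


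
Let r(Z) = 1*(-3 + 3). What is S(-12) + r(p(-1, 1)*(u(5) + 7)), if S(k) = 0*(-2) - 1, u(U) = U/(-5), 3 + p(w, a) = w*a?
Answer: -1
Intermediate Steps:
p(w, a) = -3 + a*w (p(w, a) = -3 + w*a = -3 + a*w)
u(U) = -U/5 (u(U) = U*(-⅕) = -U/5)
S(k) = -1 (S(k) = 0 - 1 = -1)
r(Z) = 0 (r(Z) = 1*0 = 0)
S(-12) + r(p(-1, 1)*(u(5) + 7)) = -1 + 0 = -1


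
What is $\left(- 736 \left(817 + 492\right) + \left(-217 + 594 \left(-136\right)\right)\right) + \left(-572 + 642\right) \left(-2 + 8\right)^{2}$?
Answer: $-1041905$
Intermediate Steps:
$\left(- 736 \left(817 + 492\right) + \left(-217 + 594 \left(-136\right)\right)\right) + \left(-572 + 642\right) \left(-2 + 8\right)^{2} = \left(\left(-736\right) 1309 - 81001\right) + 70 \cdot 6^{2} = \left(-963424 - 81001\right) + 70 \cdot 36 = -1044425 + 2520 = -1041905$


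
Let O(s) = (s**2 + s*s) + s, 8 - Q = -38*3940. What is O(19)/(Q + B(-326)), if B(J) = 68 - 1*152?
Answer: 39/7876 ≈ 0.0049518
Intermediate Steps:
B(J) = -84 (B(J) = 68 - 152 = -84)
Q = 149728 (Q = 8 - (-38)*3940 = 8 - 1*(-149720) = 8 + 149720 = 149728)
O(s) = s + 2*s**2 (O(s) = (s**2 + s**2) + s = 2*s**2 + s = s + 2*s**2)
O(19)/(Q + B(-326)) = (19*(1 + 2*19))/(149728 - 84) = (19*(1 + 38))/149644 = (19*39)*(1/149644) = 741*(1/149644) = 39/7876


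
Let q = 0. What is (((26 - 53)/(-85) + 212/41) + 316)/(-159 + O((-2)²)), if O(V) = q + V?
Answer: -1120387/540175 ≈ -2.0741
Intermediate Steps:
O(V) = V (O(V) = 0 + V = V)
(((26 - 53)/(-85) + 212/41) + 316)/(-159 + O((-2)²)) = (((26 - 53)/(-85) + 212/41) + 316)/(-159 + (-2)²) = ((-27*(-1/85) + 212*(1/41)) + 316)/(-159 + 4) = ((27/85 + 212/41) + 316)/(-155) = (19127/3485 + 316)*(-1/155) = (1120387/3485)*(-1/155) = -1120387/540175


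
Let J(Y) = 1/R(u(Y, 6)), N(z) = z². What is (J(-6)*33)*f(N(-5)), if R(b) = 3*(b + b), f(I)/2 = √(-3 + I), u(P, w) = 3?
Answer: 11*√22/3 ≈ 17.198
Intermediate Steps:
f(I) = 2*√(-3 + I)
R(b) = 6*b (R(b) = 3*(2*b) = 6*b)
J(Y) = 1/18 (J(Y) = 1/(6*3) = 1/18)
(J(-6)*33)*f(N(-5)) = ((1/18)*33)*(2*√(-3 + (-5)²)) = 11*(2*√(-3 + 25))/6 = 11*(2*√22)/6 = 11*√22/3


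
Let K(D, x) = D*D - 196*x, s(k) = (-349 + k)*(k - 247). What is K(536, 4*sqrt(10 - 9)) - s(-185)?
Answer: 55824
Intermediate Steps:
s(k) = (-349 + k)*(-247 + k)
K(D, x) = D**2 - 196*x
K(536, 4*sqrt(10 - 9)) - s(-185) = (536**2 - 784*sqrt(10 - 9)) - (86203 + (-185)**2 - 596*(-185)) = (287296 - 784*sqrt(1)) - (86203 + 34225 + 110260) = (287296 - 784) - 1*230688 = (287296 - 196*4) - 230688 = (287296 - 784) - 230688 = 286512 - 230688 = 55824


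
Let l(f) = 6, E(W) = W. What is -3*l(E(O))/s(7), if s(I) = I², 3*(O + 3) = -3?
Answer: -18/49 ≈ -0.36735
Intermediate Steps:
O = -4 (O = -3 + (⅓)*(-3) = -3 - 1 = -4)
-3*l(E(O))/s(7) = -18/(7²) = -18/49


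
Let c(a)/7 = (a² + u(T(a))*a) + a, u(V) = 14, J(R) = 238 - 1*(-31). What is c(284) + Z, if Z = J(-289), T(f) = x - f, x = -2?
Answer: 594681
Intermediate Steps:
T(f) = -2 - f
J(R) = 269 (J(R) = 238 + 31 = 269)
Z = 269
c(a) = 7*a² + 105*a (c(a) = 7*((a² + 14*a) + a) = 7*(a² + 15*a) = 7*a² + 105*a)
c(284) + Z = 7*284*(15 + 284) + 269 = 7*284*299 + 269 = 594412 + 269 = 594681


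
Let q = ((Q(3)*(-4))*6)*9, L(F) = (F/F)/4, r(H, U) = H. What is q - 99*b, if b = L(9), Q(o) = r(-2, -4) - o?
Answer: 4221/4 ≈ 1055.3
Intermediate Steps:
L(F) = ¼ (L(F) = 1*(¼) = ¼)
Q(o) = -2 - o
b = ¼ ≈ 0.25000
q = 1080 (q = (((-2 - 1*3)*(-4))*6)*9 = (((-2 - 3)*(-4))*6)*9 = (-5*(-4)*6)*9 = (20*6)*9 = 120*9 = 1080)
q - 99*b = 1080 - 99*¼ = 1080 - 99/4 = 4221/4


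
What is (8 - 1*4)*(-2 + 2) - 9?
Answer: -9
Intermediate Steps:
(8 - 1*4)*(-2 + 2) - 9 = (8 - 4)*0 - 9 = 4*0 - 9 = 0 - 9 = -9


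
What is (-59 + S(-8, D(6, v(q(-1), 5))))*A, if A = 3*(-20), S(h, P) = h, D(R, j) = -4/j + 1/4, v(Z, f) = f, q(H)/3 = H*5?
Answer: 4020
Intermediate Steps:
q(H) = 15*H (q(H) = 3*(H*5) = 3*(5*H) = 15*H)
D(R, j) = 1/4 - 4/j (D(R, j) = -4/j + 1*(1/4) = -4/j + 1/4 = 1/4 - 4/j)
A = -60
(-59 + S(-8, D(6, v(q(-1), 5))))*A = (-59 - 8)*(-60) = -67*(-60) = 4020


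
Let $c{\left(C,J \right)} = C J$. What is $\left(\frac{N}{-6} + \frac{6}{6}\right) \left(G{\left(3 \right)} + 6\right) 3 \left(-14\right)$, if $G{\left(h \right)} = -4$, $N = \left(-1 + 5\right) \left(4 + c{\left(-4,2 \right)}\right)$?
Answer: $-308$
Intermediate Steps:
$N = -16$ ($N = \left(-1 + 5\right) \left(4 - 8\right) = 4 \left(4 - 8\right) = 4 \left(-4\right) = -16$)
$\left(\frac{N}{-6} + \frac{6}{6}\right) \left(G{\left(3 \right)} + 6\right) 3 \left(-14\right) = \left(- \frac{16}{-6} + \frac{6}{6}\right) \left(-4 + 6\right) 3 \left(-14\right) = \left(\left(-16\right) \left(- \frac{1}{6}\right) + 6 \cdot \frac{1}{6}\right) 2 \cdot 3 \left(-14\right) = \left(\frac{8}{3} + 1\right) 6 \left(-14\right) = \frac{11}{3} \cdot 6 \left(-14\right) = 22 \left(-14\right) = -308$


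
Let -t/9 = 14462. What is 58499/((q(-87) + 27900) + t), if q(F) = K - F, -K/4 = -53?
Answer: -58499/101959 ≈ -0.57375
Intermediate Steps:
K = 212 (K = -4*(-53) = 212)
t = -130158 (t = -9*14462 = -130158)
q(F) = 212 - F
58499/((q(-87) + 27900) + t) = 58499/(((212 - 1*(-87)) + 27900) - 130158) = 58499/(((212 + 87) + 27900) - 130158) = 58499/((299 + 27900) - 130158) = 58499/(28199 - 130158) = 58499/(-101959) = 58499*(-1/101959) = -58499/101959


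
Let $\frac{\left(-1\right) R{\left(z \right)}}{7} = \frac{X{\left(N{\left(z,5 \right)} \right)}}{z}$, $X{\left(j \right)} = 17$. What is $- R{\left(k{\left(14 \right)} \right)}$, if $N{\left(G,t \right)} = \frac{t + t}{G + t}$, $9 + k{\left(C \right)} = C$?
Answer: $\frac{119}{5} \approx 23.8$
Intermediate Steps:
$k{\left(C \right)} = -9 + C$
$N{\left(G,t \right)} = \frac{2 t}{G + t}$
$R{\left(z \right)} = - \frac{119}{z}$ ($R{\left(z \right)} = - 7 \frac{17}{z} = - \frac{119}{z}$)
$- R{\left(k{\left(14 \right)} \right)} = - \frac{-119}{-9 + 14} = - \frac{-119}{5} = \left(-1\right) \left(- \frac{119}{5}\right) = \frac{119}{5}$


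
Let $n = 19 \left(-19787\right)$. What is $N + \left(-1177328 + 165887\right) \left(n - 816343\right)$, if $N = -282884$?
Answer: $1205936775652$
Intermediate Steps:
$n = -375953$
$N + \left(-1177328 + 165887\right) \left(n - 816343\right) = -282884 + \left(-1177328 + 165887\right) \left(-375953 - 816343\right) = -282884 - -1205937058536 = -282884 + 1205937058536 = 1205936775652$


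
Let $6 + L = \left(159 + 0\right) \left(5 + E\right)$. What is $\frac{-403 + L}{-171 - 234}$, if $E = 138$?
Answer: $- \frac{22328}{405} \approx -55.131$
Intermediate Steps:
$L = 22731$ ($L = -6 + \left(159 + 0\right) \left(5 + 138\right) = -6 + 159 \cdot 143 = -6 + 22737 = 22731$)
$\frac{-403 + L}{-171 - 234} = \frac{-403 + 22731}{-171 - 234} = \frac{22328}{-405} = 22328 \left(- \frac{1}{405}\right) = - \frac{22328}{405}$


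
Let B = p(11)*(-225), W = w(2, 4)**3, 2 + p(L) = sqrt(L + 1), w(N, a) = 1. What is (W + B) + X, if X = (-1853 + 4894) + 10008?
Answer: 13500 - 450*sqrt(3) ≈ 12721.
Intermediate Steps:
p(L) = -2 + sqrt(1 + L) (p(L) = -2 + sqrt(L + 1) = -2 + sqrt(1 + L))
X = 13049 (X = 3041 + 10008 = 13049)
W = 1 (W = 1**3 = 1)
B = 450 - 450*sqrt(3) (B = (-2 + sqrt(1 + 11))*(-225) = (-2 + sqrt(12))*(-225) = (-2 + 2*sqrt(3))*(-225) = 450 - 450*sqrt(3) ≈ -329.42)
(W + B) + X = (1 + (450 - 450*sqrt(3))) + 13049 = (451 - 450*sqrt(3)) + 13049 = 13500 - 450*sqrt(3)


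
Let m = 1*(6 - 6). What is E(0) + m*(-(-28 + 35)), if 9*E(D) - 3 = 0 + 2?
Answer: 5/9 ≈ 0.55556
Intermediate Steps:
E(D) = 5/9 (E(D) = ⅓ + (0 + 2)/9 = ⅓ + (⅑)*2 = ⅓ + 2/9 = 5/9)
m = 0 (m = 1*0 = 0)
E(0) + m*(-(-28 + 35)) = 5/9 + 0*(-(-28 + 35)) = 5/9 + 0*(-1*7) = 5/9 + 0*(-7) = 5/9 + 0 = 5/9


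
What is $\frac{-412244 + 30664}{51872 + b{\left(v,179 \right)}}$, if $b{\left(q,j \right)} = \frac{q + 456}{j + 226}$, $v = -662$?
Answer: $- \frac{77269950}{10503977} \approx -7.3563$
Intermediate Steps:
$b{\left(q,j \right)} = \frac{456 + q}{226 + j}$
$\frac{-412244 + 30664}{51872 + b{\left(v,179 \right)}} = \frac{-412244 + 30664}{51872 + \frac{456 - 662}{226 + 179}} = - \frac{381580}{51872 + \frac{1}{405} \left(-206\right)} = - \frac{381580}{51872 - \frac{206}{405}} = - \frac{381580}{\frac{21007954}{405}} = \left(-381580\right) \frac{405}{21007954} = - \frac{77269950}{10503977}$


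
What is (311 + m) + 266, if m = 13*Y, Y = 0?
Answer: 577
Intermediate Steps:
m = 0 (m = 13*0 = 0)
(311 + m) + 266 = (311 + 0) + 266 = 311 + 266 = 577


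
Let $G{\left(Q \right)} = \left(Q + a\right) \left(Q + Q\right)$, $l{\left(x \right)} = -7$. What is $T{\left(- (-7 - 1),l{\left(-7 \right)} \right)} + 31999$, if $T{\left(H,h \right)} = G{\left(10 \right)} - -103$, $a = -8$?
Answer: $32142$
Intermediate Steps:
$G{\left(Q \right)} = 2 Q \left(-8 + Q\right)$ ($G{\left(Q \right)} = \left(Q - 8\right) \left(Q + Q\right) = \left(-8 + Q\right) 2 Q = 2 Q \left(-8 + Q\right)$)
$T{\left(H,h \right)} = 143$ ($T{\left(H,h \right)} = 2 \cdot 10 \left(-8 + 10\right) - -103 = 2 \cdot 10 \cdot 2 + 103 = 40 + 103 = 143$)
$T{\left(- (-7 - 1),l{\left(-7 \right)} \right)} + 31999 = 143 + 31999 = 32142$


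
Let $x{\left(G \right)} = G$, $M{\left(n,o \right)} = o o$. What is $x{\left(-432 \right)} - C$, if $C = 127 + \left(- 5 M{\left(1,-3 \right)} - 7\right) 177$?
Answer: $8645$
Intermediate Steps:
$M{\left(n,o \right)} = o^{2}$
$C = -9077$ ($C = 127 + \left(- 5 \left(-3\right)^{2} - 7\right) 177 = 127 + \left(\left(-5\right) 9 - 7\right) 177 = 127 + \left(-45 - 7\right) 177 = 127 - 9204 = -9077$)
$x{\left(-432 \right)} - C = -432 - -9077 = -432 + 9077 = 8645$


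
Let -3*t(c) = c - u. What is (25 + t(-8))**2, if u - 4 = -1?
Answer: 7396/9 ≈ 821.78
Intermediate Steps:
u = 3 (u = 4 - 1 = 3)
t(c) = 1 - c/3 (t(c) = -(c - 1*3)/3 = -(c - 3)/3 = -(-3 + c)/3 = 1 - c/3)
(25 + t(-8))**2 = (25 + (1 - 1/3*(-8)))**2 = (25 + (1 + 8/3))**2 = (25 + 11/3)**2 = (86/3)**2 = 7396/9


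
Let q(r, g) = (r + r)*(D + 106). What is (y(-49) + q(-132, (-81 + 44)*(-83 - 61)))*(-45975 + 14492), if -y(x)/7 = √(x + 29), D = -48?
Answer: 482067696 + 440762*I*√5 ≈ 4.8207e+8 + 9.8557e+5*I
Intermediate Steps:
y(x) = -7*√(29 + x) (y(x) = -7*√(x + 29) = -7*√(29 + x))
q(r, g) = 116*r (q(r, g) = (r + r)*(-48 + 106) = (2*r)*58 = 116*r)
(y(-49) + q(-132, (-81 + 44)*(-83 - 61)))*(-45975 + 14492) = (-7*√(29 - 49) + 116*(-132))*(-45975 + 14492) = (-14*I*√5 - 15312)*(-31483) = (-15312 - 14*I*√5)*(-31483) = 482067696 + 440762*I*√5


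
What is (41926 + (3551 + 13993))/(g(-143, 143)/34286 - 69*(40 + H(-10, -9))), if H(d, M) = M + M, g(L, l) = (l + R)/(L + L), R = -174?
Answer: -18811312520/480167687 ≈ -39.177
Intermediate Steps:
g(L, l) = (-174 + l)/(2*L) (g(L, l) = (l - 174)/(L + L) = (-174 + l)/((2*L)) = (-174 + l)*(1/(2*L)) = (-174 + l)/(2*L))
H(d, M) = 2*M
(41926 + (3551 + 13993))/(g(-143, 143)/34286 - 69*(40 + H(-10, -9))) = (41926 + (3551 + 13993))/(((½)*(-174 + 143)/(-143))/34286 - 69*(40 + 2*(-9))) = (41926 + 17544)/(((½)*(-1/143)*(-31))*(1/34286) - 69*(40 - 18)) = 59470/((31/286)*(1/34286) - 69*22) = 59470/(1/316316 - 1518) = 59470/(-480167687/316316) = 59470*(-316316/480167687) = -18811312520/480167687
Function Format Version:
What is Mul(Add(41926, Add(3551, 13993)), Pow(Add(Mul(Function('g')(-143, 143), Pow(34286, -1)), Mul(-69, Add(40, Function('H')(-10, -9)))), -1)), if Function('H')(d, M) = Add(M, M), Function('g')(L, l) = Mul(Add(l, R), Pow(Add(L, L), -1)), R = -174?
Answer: Rational(-18811312520, 480167687) ≈ -39.177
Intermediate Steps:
Function('g')(L, l) = Mul(Rational(1, 2), Pow(L, -1), Add(-174, l)) (Function('g')(L, l) = Mul(Add(l, -174), Pow(Add(L, L), -1)) = Mul(Add(-174, l), Pow(Mul(2, L), -1)) = Mul(Add(-174, l), Mul(Rational(1, 2), Pow(L, -1))) = Mul(Rational(1, 2), Pow(L, -1), Add(-174, l)))
Function('H')(d, M) = Mul(2, M)
Mul(Add(41926, Add(3551, 13993)), Pow(Add(Mul(Function('g')(-143, 143), Pow(34286, -1)), Mul(-69, Add(40, Function('H')(-10, -9)))), -1)) = Mul(Add(41926, Add(3551, 13993)), Pow(Add(Mul(Mul(Rational(1, 2), Pow(-143, -1), Add(-174, 143)), Pow(34286, -1)), Mul(-69, Add(40, Mul(2, -9)))), -1)) = Mul(Add(41926, 17544), Pow(Add(Mul(Mul(Rational(1, 2), Rational(-1, 143), -31), Rational(1, 34286)), Mul(-69, Add(40, -18))), -1)) = Mul(59470, Pow(Add(Mul(Rational(31, 286), Rational(1, 34286)), Mul(-69, 22)), -1)) = Mul(59470, Pow(Add(Rational(1, 316316), -1518), -1)) = Mul(59470, Pow(Rational(-480167687, 316316), -1)) = Mul(59470, Rational(-316316, 480167687)) = Rational(-18811312520, 480167687)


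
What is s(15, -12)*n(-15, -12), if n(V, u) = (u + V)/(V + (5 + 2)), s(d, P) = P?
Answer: -81/2 ≈ -40.500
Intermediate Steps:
n(V, u) = (V + u)/(7 + V) (n(V, u) = (V + u)/(V + 7) = (V + u)/(7 + V))
s(15, -12)*n(-15, -12) = -12*(-15 - 12)/(7 - 15) = -12*(-27)/(-8) = -(-3)*(-27)/2 = -12*27/8 = -81/2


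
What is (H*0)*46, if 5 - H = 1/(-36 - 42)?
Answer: 0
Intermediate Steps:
H = 391/78 (H = 5 - 1/(-36 - 42) = 5 - 1/(-78) = 5 - 1*(-1/78) = 5 + 1/78 = 391/78 ≈ 5.0128)
(H*0)*46 = ((391/78)*0)*46 = 0*46 = 0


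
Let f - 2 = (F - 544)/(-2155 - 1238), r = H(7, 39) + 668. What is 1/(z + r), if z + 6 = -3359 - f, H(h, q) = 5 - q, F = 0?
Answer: -3393/9273613 ≈ -0.00036588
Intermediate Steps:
r = 634 (r = (5 - 1*39) + 668 = (5 - 39) + 668 = -34 + 668 = 634)
f = 7330/3393 (f = 2 + (0 - 544)/(-2155 - 1238) = 2 - 544/(-3393) = 2 - 544*(-1/3393) = 2 + 544/3393 = 7330/3393 ≈ 2.1603)
z = -11424775/3393 (z = -6 + (-3359 - 1*7330/3393) = -6 + (-3359 - 7330/3393) = -6 - 11404417/3393 = -11424775/3393 ≈ -3367.2)
1/(z + r) = 1/(-11424775/3393 + 634) = 1/(-9273613/3393) = -3393/9273613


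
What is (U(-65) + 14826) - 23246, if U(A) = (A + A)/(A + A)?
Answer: -8419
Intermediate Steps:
U(A) = 1 (U(A) = (2*A)/((2*A)) = (2*A)*(1/(2*A)) = 1)
(U(-65) + 14826) - 23246 = (1 + 14826) - 23246 = 14827 - 23246 = -8419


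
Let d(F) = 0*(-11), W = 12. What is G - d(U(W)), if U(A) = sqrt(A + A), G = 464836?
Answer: 464836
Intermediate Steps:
U(A) = sqrt(2)*sqrt(A) (U(A) = sqrt(2*A) = sqrt(2)*sqrt(A))
d(F) = 0
G - d(U(W)) = 464836 - 1*0 = 464836 + 0 = 464836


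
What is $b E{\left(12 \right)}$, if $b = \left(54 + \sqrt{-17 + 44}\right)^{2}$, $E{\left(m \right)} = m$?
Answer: $35316 + 3888 \sqrt{3} \approx 42050.0$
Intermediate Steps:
$b = \left(54 + 3 \sqrt{3}\right)^{2}$ ($b = \left(54 + \sqrt{27}\right)^{2} = \left(54 + 3 \sqrt{3}\right)^{2} \approx 3504.2$)
$b E{\left(12 \right)} = \left(2943 + 324 \sqrt{3}\right) 12 = 35316 + 3888 \sqrt{3}$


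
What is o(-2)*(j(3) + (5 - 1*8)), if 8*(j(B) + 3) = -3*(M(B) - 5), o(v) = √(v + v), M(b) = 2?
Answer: -39*I/4 ≈ -9.75*I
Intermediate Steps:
o(v) = √2*√v (o(v) = √(2*v) = √2*√v)
j(B) = -15/8 (j(B) = -3 + (-3*(2 - 5))/8 = -3 + (-3*(-3))/8 = -3 + (⅛)*9 = -3 + 9/8 = -15/8)
o(-2)*(j(3) + (5 - 1*8)) = (√2*√(-2))*(-15/8 + (5 - 1*8)) = (√2*(I*√2))*(-15/8 + (5 - 8)) = (2*I)*(-15/8 - 3) = (2*I)*(-39/8) = -39*I/4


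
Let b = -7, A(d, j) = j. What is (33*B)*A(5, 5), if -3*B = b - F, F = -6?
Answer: 55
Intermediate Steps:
B = ⅓ (B = -(-7 - 1*(-6))/3 = -(-7 + 6)/3 = -⅓*(-1) = ⅓ ≈ 0.33333)
(33*B)*A(5, 5) = (33*(⅓))*5 = 11*5 = 55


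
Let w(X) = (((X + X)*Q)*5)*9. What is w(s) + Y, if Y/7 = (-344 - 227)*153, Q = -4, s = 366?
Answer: -743301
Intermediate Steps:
Y = -611541 (Y = 7*((-344 - 227)*153) = 7*(-571*153) = 7*(-87363) = -611541)
w(X) = -360*X (w(X) = (((X + X)*(-4))*5)*9 = (((2*X)*(-4))*5)*9 = (-8*X*5)*9 = -40*X*9 = -360*X)
w(s) + Y = -360*366 - 611541 = -131760 - 611541 = -743301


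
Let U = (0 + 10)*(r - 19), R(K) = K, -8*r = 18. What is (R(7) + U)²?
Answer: 168921/4 ≈ 42230.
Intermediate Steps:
r = -9/4 (r = -⅛*18 = -9/4 ≈ -2.2500)
U = -425/2 (U = (0 + 10)*(-9/4 - 19) = 10*(-85/4) = -425/2 ≈ -212.50)
(R(7) + U)² = (7 - 425/2)² = (-411/2)² = 168921/4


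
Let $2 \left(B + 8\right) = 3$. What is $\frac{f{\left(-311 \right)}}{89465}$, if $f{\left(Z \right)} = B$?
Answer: $- \frac{13}{178930} \approx -7.2654 \cdot 10^{-5}$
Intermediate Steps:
$B = - \frac{13}{2}$ ($B = -8 + \frac{1}{2} \cdot 3 = -8 + \frac{3}{2} = - \frac{13}{2} \approx -6.5$)
$f{\left(Z \right)} = - \frac{13}{2}$
$\frac{f{\left(-311 \right)}}{89465} = - \frac{13}{2 \cdot 89465} = \left(- \frac{13}{2}\right) \frac{1}{89465} = - \frac{13}{178930}$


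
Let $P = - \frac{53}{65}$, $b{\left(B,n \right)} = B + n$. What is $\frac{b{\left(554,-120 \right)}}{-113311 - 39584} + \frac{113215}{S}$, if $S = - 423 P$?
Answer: $\frac{375046917593}{1142584335} \approx 328.24$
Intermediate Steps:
$P = - \frac{53}{65}$ ($P = \left(-53\right) \frac{1}{65} = - \frac{53}{65} \approx -0.81538$)
$S = \frac{22419}{65}$ ($S = \left(-423\right) \left(- \frac{53}{65}\right) = \frac{22419}{65} \approx 344.91$)
$\frac{b{\left(554,-120 \right)}}{-113311 - 39584} + \frac{113215}{S} = \frac{554 - 120}{-113311 - 39584} + \frac{113215}{\frac{22419}{65}} = \frac{434}{-152895} + 113215 \cdot \frac{65}{22419} = 434 \left(- \frac{1}{152895}\right) + \frac{7358975}{22419} = - \frac{434}{152895} + \frac{7358975}{22419} = \frac{375046917593}{1142584335}$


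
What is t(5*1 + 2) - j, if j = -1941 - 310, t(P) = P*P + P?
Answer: 2307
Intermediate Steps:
t(P) = P + P**2 (t(P) = P**2 + P = P + P**2)
j = -2251
t(5*1 + 2) - j = (5*1 + 2)*(1 + (5*1 + 2)) - 1*(-2251) = (5 + 2)*(1 + (5 + 2)) + 2251 = 7*(1 + 7) + 2251 = 7*8 + 2251 = 56 + 2251 = 2307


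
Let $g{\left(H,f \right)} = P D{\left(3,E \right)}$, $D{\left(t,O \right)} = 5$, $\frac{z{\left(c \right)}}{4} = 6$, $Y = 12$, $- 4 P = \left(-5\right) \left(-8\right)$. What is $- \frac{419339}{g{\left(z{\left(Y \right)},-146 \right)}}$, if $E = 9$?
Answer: $\frac{419339}{50} \approx 8386.8$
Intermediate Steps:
$P = -10$ ($P = - \frac{\left(-5\right) \left(-8\right)}{4} = \left(- \frac{1}{4}\right) 40 = -10$)
$z{\left(c \right)} = 24$ ($z{\left(c \right)} = 4 \cdot 6 = 24$)
$g{\left(H,f \right)} = -50$ ($g{\left(H,f \right)} = \left(-10\right) 5 = -50$)
$- \frac{419339}{g{\left(z{\left(Y \right)},-146 \right)}} = - \frac{419339}{-50} = \left(-419339\right) \left(- \frac{1}{50}\right) = \frac{419339}{50}$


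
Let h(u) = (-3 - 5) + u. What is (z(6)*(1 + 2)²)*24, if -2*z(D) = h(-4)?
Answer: 1296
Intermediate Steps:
h(u) = -8 + u
z(D) = 6 (z(D) = -(-8 - 4)/2 = -½*(-12) = 6)
(z(6)*(1 + 2)²)*24 = (6*(1 + 2)²)*24 = (6*3²)*24 = (6*9)*24 = 54*24 = 1296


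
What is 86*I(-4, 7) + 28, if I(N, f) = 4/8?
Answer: 71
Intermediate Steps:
I(N, f) = ½ (I(N, f) = 4*(⅛) = ½)
86*I(-4, 7) + 28 = 86*(½) + 28 = 43 + 28 = 71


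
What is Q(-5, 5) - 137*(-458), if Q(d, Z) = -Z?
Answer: 62741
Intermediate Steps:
Q(-5, 5) - 137*(-458) = -1*5 - 137*(-458) = -5 + 62746 = 62741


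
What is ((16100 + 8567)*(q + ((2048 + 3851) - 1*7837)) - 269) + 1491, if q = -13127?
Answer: -371607133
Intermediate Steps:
((16100 + 8567)*(q + ((2048 + 3851) - 1*7837)) - 269) + 1491 = ((16100 + 8567)*(-13127 + ((2048 + 3851) - 1*7837)) - 269) + 1491 = (24667*(-13127 + (5899 - 7837)) - 269) + 1491 = (24667*(-13127 - 1938) - 269) + 1491 = (24667*(-15065) - 269) + 1491 = (-371608355 - 269) + 1491 = -371608624 + 1491 = -371607133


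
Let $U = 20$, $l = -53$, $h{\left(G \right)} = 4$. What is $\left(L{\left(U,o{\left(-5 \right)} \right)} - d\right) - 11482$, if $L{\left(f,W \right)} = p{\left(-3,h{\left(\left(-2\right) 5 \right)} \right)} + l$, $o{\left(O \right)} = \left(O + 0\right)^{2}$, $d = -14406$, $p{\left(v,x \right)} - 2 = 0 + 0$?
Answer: $2873$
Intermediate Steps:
$p{\left(v,x \right)} = 2$ ($p{\left(v,x \right)} = 2 + \left(0 + 0\right) = 2 + 0 = 2$)
$o{\left(O \right)} = O^{2}$
$L{\left(f,W \right)} = -51$ ($L{\left(f,W \right)} = 2 - 53 = -51$)
$\left(L{\left(U,o{\left(-5 \right)} \right)} - d\right) - 11482 = \left(-51 - -14406\right) - 11482 = \left(-51 + 14406\right) - 11482 = 14355 - 11482 = 2873$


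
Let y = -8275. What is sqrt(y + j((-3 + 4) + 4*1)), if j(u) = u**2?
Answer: 5*I*sqrt(330) ≈ 90.829*I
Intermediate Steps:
sqrt(y + j((-3 + 4) + 4*1)) = sqrt(-8275 + ((-3 + 4) + 4*1)**2) = sqrt(-8275 + (1 + 4)**2) = sqrt(-8275 + 5**2) = sqrt(-8275 + 25) = sqrt(-8250) = 5*I*sqrt(330)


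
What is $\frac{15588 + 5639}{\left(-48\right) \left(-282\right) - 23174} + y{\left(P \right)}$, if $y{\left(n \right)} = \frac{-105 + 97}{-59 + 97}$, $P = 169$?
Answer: $- \frac{441865}{183122} \approx -2.413$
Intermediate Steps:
$y{\left(n \right)} = - \frac{4}{19}$ ($y{\left(n \right)} = - \frac{8}{38} = \left(-8\right) \frac{1}{38} = - \frac{4}{19}$)
$\frac{15588 + 5639}{\left(-48\right) \left(-282\right) - 23174} + y{\left(P \right)} = \frac{15588 + 5639}{\left(-48\right) \left(-282\right) - 23174} - \frac{4}{19} = \frac{21227}{13536 - 23174} - \frac{4}{19} = \frac{21227}{-9638} - \frac{4}{19} = 21227 \left(- \frac{1}{9638}\right) - \frac{4}{19} = - \frac{21227}{9638} - \frac{4}{19} = - \frac{441865}{183122}$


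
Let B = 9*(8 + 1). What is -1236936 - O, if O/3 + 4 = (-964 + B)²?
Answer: -3575991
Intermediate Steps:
B = 81 (B = 9*9 = 81)
O = 2339055 (O = -12 + 3*(-964 + 81)² = -12 + 3*(-883)² = -12 + 3*779689 = -12 + 2339067 = 2339055)
-1236936 - O = -1236936 - 1*2339055 = -1236936 - 2339055 = -3575991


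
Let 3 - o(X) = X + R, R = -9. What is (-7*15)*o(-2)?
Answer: -1470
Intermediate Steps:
o(X) = 12 - X (o(X) = 3 - (X - 9) = 3 - (-9 + X) = 3 + (9 - X) = 12 - X)
(-7*15)*o(-2) = (-7*15)*(12 - 1*(-2)) = -105*(12 + 2) = -105*14 = -1470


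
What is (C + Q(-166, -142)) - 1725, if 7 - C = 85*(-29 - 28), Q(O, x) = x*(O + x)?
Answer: 46863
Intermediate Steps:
C = 4852 (C = 7 - 85*(-29 - 28) = 7 - 85*(-57) = 7 - 1*(-4845) = 7 + 4845 = 4852)
(C + Q(-166, -142)) - 1725 = (4852 - 142*(-166 - 142)) - 1725 = (4852 - 142*(-308)) - 1725 = (4852 + 43736) - 1725 = 48588 - 1725 = 46863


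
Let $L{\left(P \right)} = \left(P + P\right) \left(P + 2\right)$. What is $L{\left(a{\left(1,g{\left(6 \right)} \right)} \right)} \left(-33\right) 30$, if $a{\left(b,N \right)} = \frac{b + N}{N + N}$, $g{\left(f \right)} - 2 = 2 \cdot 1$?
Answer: $- \frac{51975}{16} \approx -3248.4$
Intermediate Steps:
$g{\left(f \right)} = 4$ ($g{\left(f \right)} = 2 + 2 \cdot 1 = 2 + 2 = 4$)
$a{\left(b,N \right)} = \frac{N + b}{2 N}$
$L{\left(P \right)} = 2 P \left(2 + P\right)$
$L{\left(a{\left(1,g{\left(6 \right)} \right)} \right)} \left(-33\right) 30 = 2 \frac{4 + 1}{2 \cdot 4} \left(2 + \frac{4 + 1}{2 \cdot 4}\right) \left(-33\right) 30 = 2 \cdot \frac{1}{2} \cdot \frac{1}{4} \cdot 5 \left(2 + \frac{1}{2} \cdot \frac{1}{4} \cdot 5\right) \left(-33\right) 30 = 2 \cdot \frac{5}{8} \left(2 + \frac{5}{8}\right) \left(-33\right) 30 = 2 \cdot \frac{5}{8} \cdot \frac{21}{8} \left(-33\right) 30 = \frac{105}{32} \left(-33\right) 30 = \left(- \frac{3465}{32}\right) 30 = - \frac{51975}{16}$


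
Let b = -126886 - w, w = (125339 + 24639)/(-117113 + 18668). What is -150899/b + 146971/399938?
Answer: 353500703189551/227076475726268 ≈ 1.5567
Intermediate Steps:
w = -149978/98445 (w = 149978/(-98445) = 149978*(-1/98445) = -149978/98445 ≈ -1.5235)
b = -12491142292/98445 (b = -126886 - 1*(-149978/98445) = -126886 + 149978/98445 = -12491142292/98445 ≈ -1.2688e+5)
-150899/b + 146971/399938 = -150899/(-12491142292/98445) + 146971/399938 = -150899*(-98445/12491142292) + 146971*(1/399938) = 14855252055/12491142292 + 13361/36358 = 353500703189551/227076475726268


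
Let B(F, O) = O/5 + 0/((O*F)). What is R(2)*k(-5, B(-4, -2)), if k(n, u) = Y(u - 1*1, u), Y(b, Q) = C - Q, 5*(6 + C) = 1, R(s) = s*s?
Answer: -108/5 ≈ -21.600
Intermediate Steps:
R(s) = s²
C = -29/5 (C = -6 + (⅕)*1 = -6 + ⅕ = -29/5 ≈ -5.8000)
B(F, O) = O/5 (B(F, O) = O*(⅕) + 0/((F*O)) = O/5 + 0*(1/(F*O)) = O/5 + 0 = O/5)
Y(b, Q) = -29/5 - Q
k(n, u) = -29/5 - u
R(2)*k(-5, B(-4, -2)) = 2²*(-29/5 - (-2)/5) = 4*(-29/5 - 1*(-⅖)) = 4*(-29/5 + ⅖) = 4*(-27/5) = -108/5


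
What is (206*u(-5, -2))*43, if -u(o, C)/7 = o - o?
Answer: 0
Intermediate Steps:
u(o, C) = 0 (u(o, C) = -7*(o - o) = -7*0 = 0)
(206*u(-5, -2))*43 = (206*0)*43 = 0*43 = 0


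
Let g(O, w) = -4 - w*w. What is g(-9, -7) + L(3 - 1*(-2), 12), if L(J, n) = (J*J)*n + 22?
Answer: 269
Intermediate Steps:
g(O, w) = -4 - w²
L(J, n) = 22 + n*J² (L(J, n) = J²*n + 22 = n*J² + 22 = 22 + n*J²)
g(-9, -7) + L(3 - 1*(-2), 12) = (-4 - 1*(-7)²) + (22 + 12*(3 - 1*(-2))²) = (-4 - 1*49) + (22 + 12*(3 + 2)²) = (-4 - 49) + (22 + 12*5²) = -53 + (22 + 12*25) = -53 + (22 + 300) = -53 + 322 = 269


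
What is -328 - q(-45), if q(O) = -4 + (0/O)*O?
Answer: -324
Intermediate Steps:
q(O) = -4 (q(O) = -4 + 0*O = -4 + 0 = -4)
-328 - q(-45) = -328 - 1*(-4) = -328 + 4 = -324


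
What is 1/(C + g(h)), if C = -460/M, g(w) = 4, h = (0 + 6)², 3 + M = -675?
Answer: 339/1586 ≈ 0.21375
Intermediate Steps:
M = -678 (M = -3 - 675 = -678)
h = 36 (h = 6² = 36)
C = 230/339 (C = -460/(-678) = -460*(-1/678) = 230/339 ≈ 0.67847)
1/(C + g(h)) = 1/(230/339 + 4) = 1/(1586/339) = 339/1586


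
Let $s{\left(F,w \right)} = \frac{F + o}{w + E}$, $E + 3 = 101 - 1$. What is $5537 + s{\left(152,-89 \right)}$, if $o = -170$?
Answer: $\frac{22139}{4} \approx 5534.8$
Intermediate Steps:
$E = 97$ ($E = -3 + \left(101 - 1\right) = -3 + 100 = 97$)
$s{\left(F,w \right)} = \frac{-170 + F}{97 + w}$ ($s{\left(F,w \right)} = \frac{F - 170}{w + 97} = \frac{-170 + F}{97 + w}$)
$5537 + s{\left(152,-89 \right)} = 5537 + \frac{-170 + 152}{97 - 89} = 5537 + \frac{1}{8} \left(-18\right) = 5537 - \frac{9}{4} = \frac{22139}{4}$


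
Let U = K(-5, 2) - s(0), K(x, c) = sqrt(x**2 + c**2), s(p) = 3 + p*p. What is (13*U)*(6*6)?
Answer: -1404 + 468*sqrt(29) ≈ 1116.3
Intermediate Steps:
s(p) = 3 + p**2
K(x, c) = sqrt(c**2 + x**2)
U = -3 + sqrt(29) (U = sqrt(2**2 + (-5)**2) - (3 + 0**2) = sqrt(4 + 25) - (3 + 0) = sqrt(29) - 1*3 = sqrt(29) - 3 = -3 + sqrt(29) ≈ 2.3852)
(13*U)*(6*6) = (13*(-3 + sqrt(29)))*(6*6) = (-39 + 13*sqrt(29))*36 = -1404 + 468*sqrt(29)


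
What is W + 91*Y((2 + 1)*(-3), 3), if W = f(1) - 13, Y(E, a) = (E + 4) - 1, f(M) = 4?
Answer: -555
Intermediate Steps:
Y(E, a) = 3 + E (Y(E, a) = (4 + E) - 1 = 3 + E)
W = -9 (W = 4 - 13 = -9)
W + 91*Y((2 + 1)*(-3), 3) = -9 + 91*(3 + (2 + 1)*(-3)) = -9 + 91*(3 + 3*(-3)) = -9 + 91*(3 - 9) = -9 + 91*(-6) = -9 - 546 = -555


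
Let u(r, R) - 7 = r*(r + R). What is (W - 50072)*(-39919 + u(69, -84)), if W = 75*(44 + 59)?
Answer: 1733982609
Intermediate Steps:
u(r, R) = 7 + r*(R + r) (u(r, R) = 7 + r*(r + R) = 7 + r*(R + r))
W = 7725 (W = 75*103 = 7725)
(W - 50072)*(-39919 + u(69, -84)) = (7725 - 50072)*(-39919 + (7 + 69² - 84*69)) = -42347*(-39919 + (7 + 4761 - 5796)) = -42347*(-39919 - 1028) = -42347*(-40947) = 1733982609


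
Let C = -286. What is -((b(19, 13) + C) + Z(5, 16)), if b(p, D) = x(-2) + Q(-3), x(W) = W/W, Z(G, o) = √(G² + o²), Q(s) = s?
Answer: 288 - √281 ≈ 271.24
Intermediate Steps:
x(W) = 1
b(p, D) = -2 (b(p, D) = 1 - 3 = -2)
-((b(19, 13) + C) + Z(5, 16)) = -((-2 - 286) + √(5² + 16²)) = -(-288 + √(25 + 256)) = -(-288 + √281) = 288 - √281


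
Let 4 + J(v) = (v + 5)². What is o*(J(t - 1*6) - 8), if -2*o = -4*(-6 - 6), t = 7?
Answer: -576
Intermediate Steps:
J(v) = -4 + (5 + v)² (J(v) = -4 + (v + 5)² = -4 + (5 + v)²)
o = -24 (o = -(-2)*(-6 - 6) = -(-2)*(-12) = -½*48 = -24)
o*(J(t - 1*6) - 8) = -24*((-4 + (5 + (7 - 1*6))²) - 8) = -24*((-4 + (5 + (7 - 6))²) - 8) = -24*((-4 + (5 + 1)²) - 8) = -24*((-4 + 6²) - 8) = -24*((-4 + 36) - 8) = -24*(32 - 8) = -24*24 = -576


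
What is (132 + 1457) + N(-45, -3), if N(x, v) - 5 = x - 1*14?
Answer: 1535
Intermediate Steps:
N(x, v) = -9 + x (N(x, v) = 5 + (x - 1*14) = 5 + (x - 14) = 5 + (-14 + x) = -9 + x)
(132 + 1457) + N(-45, -3) = (132 + 1457) + (-9 - 45) = 1589 - 54 = 1535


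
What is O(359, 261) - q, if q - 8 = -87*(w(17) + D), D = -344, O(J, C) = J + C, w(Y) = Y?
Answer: -27837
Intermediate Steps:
O(J, C) = C + J
q = 28457 (q = 8 - 87*(17 - 344) = 8 - 87*(-327) = 8 + 28449 = 28457)
O(359, 261) - q = (261 + 359) - 1*28457 = 620 - 28457 = -27837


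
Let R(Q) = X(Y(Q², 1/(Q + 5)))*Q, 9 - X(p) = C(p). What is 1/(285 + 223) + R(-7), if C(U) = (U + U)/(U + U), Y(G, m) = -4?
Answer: -28447/508 ≈ -55.998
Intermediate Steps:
C(U) = 1 (C(U) = (2*U)/((2*U)) = (2*U)*(1/(2*U)) = 1)
X(p) = 8 (X(p) = 9 - 1*1 = 9 - 1 = 8)
R(Q) = 8*Q
1/(285 + 223) + R(-7) = 1/(285 + 223) + 8*(-7) = 1/508 - 56 = -28447/508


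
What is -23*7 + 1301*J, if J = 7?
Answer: 8946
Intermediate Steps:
-23*7 + 1301*J = -23*7 + 1301*7 = -161 + 9107 = 8946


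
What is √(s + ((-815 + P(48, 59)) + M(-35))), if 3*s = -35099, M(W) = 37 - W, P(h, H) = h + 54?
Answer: I*√111066/3 ≈ 111.09*I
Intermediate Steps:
P(h, H) = 54 + h
s = -35099/3 (s = (⅓)*(-35099) = -35099/3 ≈ -11700.)
√(s + ((-815 + P(48, 59)) + M(-35))) = √(-35099/3 + ((-815 + (54 + 48)) + (37 - 1*(-35)))) = √(-35099/3 + ((-815 + 102) + (37 + 35))) = √(-35099/3 + (-713 + 72)) = √(-35099/3 - 641) = √(-37022/3) = I*√111066/3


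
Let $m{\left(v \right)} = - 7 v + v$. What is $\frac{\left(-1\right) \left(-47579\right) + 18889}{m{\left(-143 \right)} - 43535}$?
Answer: $- \frac{66468}{42677} \approx -1.5575$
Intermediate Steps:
$m{\left(v \right)} = - 6 v$
$\frac{\left(-1\right) \left(-47579\right) + 18889}{m{\left(-143 \right)} - 43535} = \frac{\left(-1\right) \left(-47579\right) + 18889}{\left(-6\right) \left(-143\right) - 43535} = \frac{47579 + 18889}{858 - 43535} = \frac{66468}{-42677} = 66468 \left(- \frac{1}{42677}\right) = - \frac{66468}{42677}$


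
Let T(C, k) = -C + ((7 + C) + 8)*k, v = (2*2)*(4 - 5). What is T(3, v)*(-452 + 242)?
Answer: 15750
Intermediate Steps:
v = -4 (v = 4*(-1) = -4)
T(C, k) = -C + k*(15 + C) (T(C, k) = -C + (15 + C)*k = -C + k*(15 + C))
T(3, v)*(-452 + 242) = (-1*3 + 15*(-4) + 3*(-4))*(-452 + 242) = (-3 - 60 - 12)*(-210) = -75*(-210) = 15750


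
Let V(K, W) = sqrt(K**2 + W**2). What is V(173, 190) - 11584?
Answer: -11584 + sqrt(66029) ≈ -11327.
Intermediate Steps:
V(173, 190) - 11584 = sqrt(173**2 + 190**2) - 11584 = sqrt(29929 + 36100) - 11584 = sqrt(66029) - 11584 = -11584 + sqrt(66029)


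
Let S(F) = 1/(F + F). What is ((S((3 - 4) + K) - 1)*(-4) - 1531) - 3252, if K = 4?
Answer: -14339/3 ≈ -4779.7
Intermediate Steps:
S(F) = 1/(2*F)
((S((3 - 4) + K) - 1)*(-4) - 1531) - 3252 = ((1/(2*((3 - 4) + 4)) - 1)*(-4) - 1531) - 3252 = ((1/(2*(-1 + 4)) - 1)*(-4) - 1531) - 3252 = (((1/2)/3 - 1)*(-4) - 1531) - 3252 = (((1/2)*(1/3) - 1)*(-4) - 1531) - 3252 = ((1/6 - 1)*(-4) - 1531) - 3252 = (-5/6*(-4) - 1531) - 3252 = (10/3 - 1531) - 3252 = -4583/3 - 3252 = -14339/3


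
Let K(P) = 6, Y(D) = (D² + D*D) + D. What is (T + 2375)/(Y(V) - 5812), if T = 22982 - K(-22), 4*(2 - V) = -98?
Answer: -25351/4381 ≈ -5.7866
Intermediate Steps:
V = 53/2 (V = 2 - ¼*(-98) = 2 + 49/2 = 53/2 ≈ 26.500)
Y(D) = D + 2*D² (Y(D) = (D² + D²) + D = 2*D² + D = D + 2*D²)
T = 22976 (T = 22982 - 1*6 = 22982 - 6 = 22976)
(T + 2375)/(Y(V) - 5812) = (22976 + 2375)/(53*(1 + 2*(53/2))/2 - 5812) = 25351/(53*(1 + 53)/2 - 5812) = 25351/((53/2)*54 - 5812) = 25351/(1431 - 5812) = 25351/(-4381) = 25351*(-1/4381) = -25351/4381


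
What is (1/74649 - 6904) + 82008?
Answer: 5606438497/74649 ≈ 75104.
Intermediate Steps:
(1/74649 - 6904) + 82008 = -515376695/74649 + 82008 = 5606438497/74649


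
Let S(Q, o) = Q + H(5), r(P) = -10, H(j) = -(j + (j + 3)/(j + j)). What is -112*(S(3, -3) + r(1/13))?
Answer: 7168/5 ≈ 1433.6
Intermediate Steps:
H(j) = -j - (3 + j)/(2*j) (H(j) = -(j + (3 + j)/((2*j))) = -(j + (3 + j)*(1/(2*j))) = -(j + (3 + j)/(2*j)) = -j - (3 + j)/(2*j))
S(Q, o) = -29/5 + Q (S(Q, o) = Q + (-½ - 1*5 - 3/2/5) = Q + (-½ - 5 - 3/2*⅕) = Q + (-½ - 5 - 3/10) = Q - 29/5 = -29/5 + Q)
-112*(S(3, -3) + r(1/13)) = -112*((-29/5 + 3) - 10) = -112*(-14/5 - 10) = -112*(-64/5) = 7168/5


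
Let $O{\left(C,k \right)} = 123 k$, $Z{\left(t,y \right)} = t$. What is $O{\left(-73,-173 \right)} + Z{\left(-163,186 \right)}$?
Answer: $-21442$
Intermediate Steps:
$O{\left(-73,-173 \right)} + Z{\left(-163,186 \right)} = 123 \left(-173\right) - 163 = -21279 - 163 = -21442$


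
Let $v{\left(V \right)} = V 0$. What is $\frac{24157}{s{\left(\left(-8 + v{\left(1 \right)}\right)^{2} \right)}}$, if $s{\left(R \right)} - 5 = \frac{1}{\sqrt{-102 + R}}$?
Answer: $\frac{4589830}{951} + \frac{24157 i \sqrt{38}}{951} \approx 4826.3 + 156.59 i$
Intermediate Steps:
$v{\left(V \right)} = 0$
$s{\left(R \right)} = 5 + \frac{1}{\sqrt{-102 + R}}$
$\frac{24157}{s{\left(\left(-8 + v{\left(1 \right)}\right)^{2} \right)}} = \frac{24157}{5 + \frac{1}{\sqrt{-102 + \left(-8 + 0\right)^{2}}}} = \frac{24157}{5 + \frac{1}{\sqrt{-102 + \left(-8\right)^{2}}}} = \frac{24157}{5 + \frac{1}{\sqrt{-102 + 64}}} = \frac{24157}{5 + \frac{1}{\sqrt{-38}}} = \frac{24157}{5 - \frac{i \sqrt{38}}{38}}$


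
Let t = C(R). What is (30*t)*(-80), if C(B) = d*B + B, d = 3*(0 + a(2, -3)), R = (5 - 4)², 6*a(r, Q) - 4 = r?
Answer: -9600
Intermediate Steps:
a(r, Q) = ⅔ + r/6
R = 1 (R = 1² = 1)
d = 3 (d = 3*(0 + (⅔ + (⅙)*2)) = 3*(0 + (⅔ + ⅓)) = 3*(0 + 1) = 3*1 = 3)
C(B) = 4*B (C(B) = 3*B + B = 4*B)
t = 4 (t = 4*1 = 4)
(30*t)*(-80) = (30*4)*(-80) = 120*(-80) = -9600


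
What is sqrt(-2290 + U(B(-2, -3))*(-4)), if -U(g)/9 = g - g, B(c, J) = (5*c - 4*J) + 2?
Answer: I*sqrt(2290) ≈ 47.854*I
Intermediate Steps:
B(c, J) = 2 - 4*J + 5*c (B(c, J) = (-4*J + 5*c) + 2 = 2 - 4*J + 5*c)
U(g) = 0 (U(g) = -9*(g - g) = -9*0 = 0)
sqrt(-2290 + U(B(-2, -3))*(-4)) = sqrt(-2290 + 0*(-4)) = sqrt(-2290 + 0) = sqrt(-2290) = I*sqrt(2290)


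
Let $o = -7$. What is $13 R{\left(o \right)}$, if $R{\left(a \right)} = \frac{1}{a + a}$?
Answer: $- \frac{13}{14} \approx -0.92857$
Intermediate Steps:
$R{\left(a \right)} = \frac{1}{2 a}$
$13 R{\left(o \right)} = 13 \frac{1}{2 \left(-7\right)} = 13 \cdot \frac{1}{2} \left(- \frac{1}{7}\right) = 13 \left(- \frac{1}{14}\right) = - \frac{13}{14}$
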